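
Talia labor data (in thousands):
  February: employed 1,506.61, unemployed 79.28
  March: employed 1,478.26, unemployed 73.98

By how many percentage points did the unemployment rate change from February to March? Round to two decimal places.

February: labor force = 1,506.61 + 79.28 = 1,585.89; u = 79.28/1,585.89 = 5.00%.
March: labor force = 1,478.26 + 73.98 = 1,552.24; u = 73.98/1,552.24 = 4.77%.
Change = 4.77% − 5.00% = −0.23 pp.

The unemployment rate changed by −0.23 percentage points.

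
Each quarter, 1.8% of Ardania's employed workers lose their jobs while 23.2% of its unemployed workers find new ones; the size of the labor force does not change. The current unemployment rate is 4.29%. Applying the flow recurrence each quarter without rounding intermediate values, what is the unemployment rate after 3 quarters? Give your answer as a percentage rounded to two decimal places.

Unemployment rate after three quarters ≈ 5.97%.

With a fixed labor force, u_{t+1} = u_t + s·(1−u_t) − f·u_t = u_t·(1−s−f) + s.
Here 1−s−f = 0.750 and s = 0.018.
u_1 = 0.042900 × 0.750 + 0.018 = 0.050175.
u_2 = 0.050175 × 0.750 + 0.018 = 0.055631.
u_3 = 0.055631 × 0.750 + 0.018 = 0.059723.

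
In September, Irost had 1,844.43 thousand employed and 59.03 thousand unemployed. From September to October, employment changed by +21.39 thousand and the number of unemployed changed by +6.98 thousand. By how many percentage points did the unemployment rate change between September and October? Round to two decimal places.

The unemployment rate changed by +0.32 percentage points.

September: labor force = 1,844.43 + 59.03 = 1,903.46; u = 59.03/1,903.46 = 3.10%.
October: labor force = 1,865.82 + 66.01 = 1,931.83; u = 66.01/1,931.83 = 3.42%.
Change = 3.42% − 3.10% = +0.32 pp.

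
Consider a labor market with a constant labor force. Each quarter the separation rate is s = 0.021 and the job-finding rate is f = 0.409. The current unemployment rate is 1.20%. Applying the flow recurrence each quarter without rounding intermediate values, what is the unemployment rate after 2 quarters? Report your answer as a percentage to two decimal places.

With a fixed labor force, u_{t+1} = u_t + s·(1−u_t) − f·u_t = u_t·(1−s−f) + s.
Here 1−s−f = 0.570 and s = 0.021.
u_1 = 0.012000 × 0.570 + 0.021 = 0.027840.
u_2 = 0.027840 × 0.570 + 0.021 = 0.036869.

Unemployment rate after two quarters ≈ 3.69%.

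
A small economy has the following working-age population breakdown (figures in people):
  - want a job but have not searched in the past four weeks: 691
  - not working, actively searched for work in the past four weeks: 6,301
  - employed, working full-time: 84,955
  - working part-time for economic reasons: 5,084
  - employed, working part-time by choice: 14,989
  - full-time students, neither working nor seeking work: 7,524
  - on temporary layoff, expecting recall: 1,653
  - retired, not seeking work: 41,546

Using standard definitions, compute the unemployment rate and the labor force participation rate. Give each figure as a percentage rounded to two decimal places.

Unemployment rate ≈ 7.04%; labor force participation rate ≈ 69.42%.

Employed = 84,955 + 5,084 + 14,989 = 105,028 (anyone who worked, including part-time for economic reasons, counts as employed).
Unemployed = 6,301 + 1,653 = 7,954 (jobless and actively searching, or on temporary layoff).
Labor force = 105,028 + 7,954 = 112,982.
Not in labor force = 691 + 7,524 + 41,546 = 49,761 (those not working and not actively searching are outside the labor force — including those who want a job but have given up searching).
Civilian working-age population = 112,982 + 49,761 = 162,743.
Unemployment rate = 7,954 / 112,982 = 7.04%.
Labor force participation rate = 112,982 / 162,743 = 69.42%.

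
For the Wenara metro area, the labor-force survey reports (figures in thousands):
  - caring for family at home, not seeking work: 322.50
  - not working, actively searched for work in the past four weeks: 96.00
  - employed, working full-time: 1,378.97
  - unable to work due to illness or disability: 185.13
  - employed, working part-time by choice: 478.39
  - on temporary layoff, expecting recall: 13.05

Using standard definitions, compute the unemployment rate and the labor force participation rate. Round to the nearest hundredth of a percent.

Unemployment rate ≈ 5.55%; labor force participation rate ≈ 79.48%.

Employed = 1,378.97 + 478.39 = 1,857.36 thousand.
Unemployed = 96.00 + 13.05 = 109.05 thousand (jobless and actively searching, or on temporary layoff).
Labor force = 1,857.36 + 109.05 = 1,966.41 thousand.
Not in labor force = 322.50 + 185.13 = 507.63 thousand (those not working and not actively searching are outside the labor force).
Civilian working-age population = 1,966.41 + 507.63 = 2,474.04 thousand.
Unemployment rate = 109.05 / 1,966.41 = 5.55%.
Labor force participation rate = 1,966.41 / 2,474.04 = 79.48%.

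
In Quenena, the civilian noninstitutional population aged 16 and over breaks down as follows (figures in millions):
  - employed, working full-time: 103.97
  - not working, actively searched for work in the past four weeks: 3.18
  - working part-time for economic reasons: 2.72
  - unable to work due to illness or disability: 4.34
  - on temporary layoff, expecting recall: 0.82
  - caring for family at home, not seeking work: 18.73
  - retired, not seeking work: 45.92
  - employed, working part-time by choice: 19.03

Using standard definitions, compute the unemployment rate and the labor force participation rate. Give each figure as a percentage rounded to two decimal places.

Unemployment rate ≈ 3.08%; labor force participation rate ≈ 65.28%.

Employed = 103.97 + 2.72 + 19.03 = 125.72 million (anyone who worked, including part-time for economic reasons, counts as employed).
Unemployed = 3.18 + 0.82 = 4.00 million (jobless and actively searching, or on temporary layoff).
Labor force = 125.72 + 4.00 = 129.72 million.
Not in labor force = 4.34 + 18.73 + 45.92 = 68.99 million (those not working and not actively searching are outside the labor force).
Civilian working-age population = 129.72 + 68.99 = 198.71 million.
Unemployment rate = 4.00 / 129.72 = 3.08%.
Labor force participation rate = 129.72 / 198.71 = 65.28%.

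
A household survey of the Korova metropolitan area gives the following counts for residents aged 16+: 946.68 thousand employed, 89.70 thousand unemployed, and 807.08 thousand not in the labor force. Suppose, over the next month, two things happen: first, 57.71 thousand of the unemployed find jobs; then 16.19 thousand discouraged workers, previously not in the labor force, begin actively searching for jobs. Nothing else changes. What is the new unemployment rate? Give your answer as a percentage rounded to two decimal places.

Initially, labor force = 946.68 + 89.70 = 1,036.38 thousand, so u = 89.70/1,036.38 = 8.66%.
After the first change, unemployed falls and employed rises by 57.71; labor force unchanged → E = 1,004.39, U = 31.99, labor force = 1,036.38 thousand.
After the second change, unemployed and labor force both rise by 16.19 → E = 1,004.39, U = 48.18, labor force = 1,052.57 thousand.
New unemployment rate = 48.18 / 1,052.57 = 4.58%.

New unemployment rate ≈ 4.58%.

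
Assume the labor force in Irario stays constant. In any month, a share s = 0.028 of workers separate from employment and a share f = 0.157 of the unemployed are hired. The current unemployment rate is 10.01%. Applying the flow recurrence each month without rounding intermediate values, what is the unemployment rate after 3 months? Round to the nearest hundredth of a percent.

With a fixed labor force, u_{t+1} = u_t + s·(1−u_t) − f·u_t = u_t·(1−s−f) + s.
Here 1−s−f = 0.815 and s = 0.028.
u_1 = 0.100100 × 0.815 + 0.028 = 0.109581.
u_2 = 0.109581 × 0.815 + 0.028 = 0.117309.
u_3 = 0.117309 × 0.815 + 0.028 = 0.123607.

Unemployment rate after three months ≈ 12.36%.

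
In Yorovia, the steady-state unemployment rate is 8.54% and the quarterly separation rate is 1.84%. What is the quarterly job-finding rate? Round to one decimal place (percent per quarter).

Job-finding rate ≈ 19.7% per quarter.

From u* = s/(s+f): f = s·(1−u)/u.
f = 1.84 × (1 − 0.0854) / 0.0854 = 1.6829 / 0.0854 ≈ 19.7% per quarter.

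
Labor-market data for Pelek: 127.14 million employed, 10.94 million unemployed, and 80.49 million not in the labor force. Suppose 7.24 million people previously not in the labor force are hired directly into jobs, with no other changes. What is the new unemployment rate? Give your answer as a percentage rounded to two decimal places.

Initially, labor force = 127.14 + 10.94 = 138.08 million, so u = 10.94/138.08 = 7.92%.
After the change, employed and labor force both rise by 7.24; unemployed unchanged → E = 134.38, U = 10.94, labor force = 145.32 million.
New unemployment rate = 10.94 / 145.32 = 7.53%.

New unemployment rate ≈ 7.53%.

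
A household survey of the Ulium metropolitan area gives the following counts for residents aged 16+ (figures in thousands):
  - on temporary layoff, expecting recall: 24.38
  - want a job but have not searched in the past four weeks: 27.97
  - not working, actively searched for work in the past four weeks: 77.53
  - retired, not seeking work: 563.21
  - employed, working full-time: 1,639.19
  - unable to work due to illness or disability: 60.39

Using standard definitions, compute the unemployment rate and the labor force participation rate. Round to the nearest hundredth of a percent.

Unemployment rate ≈ 5.85%; labor force participation rate ≈ 72.77%.

Employed = 1,639.19 thousand.
Unemployed = 24.38 + 77.53 = 101.91 thousand (jobless and actively searching, or on temporary layoff).
Labor force = 1,639.19 + 101.91 = 1,741.10 thousand.
Not in labor force = 27.97 + 563.21 + 60.39 = 651.57 thousand (those not working and not actively searching are outside the labor force — including those who want a job but have given up searching).
Civilian working-age population = 1,741.10 + 651.57 = 2,392.67 thousand.
Unemployment rate = 101.91 / 1,741.10 = 5.85%.
Labor force participation rate = 1,741.10 / 2,392.67 = 72.77%.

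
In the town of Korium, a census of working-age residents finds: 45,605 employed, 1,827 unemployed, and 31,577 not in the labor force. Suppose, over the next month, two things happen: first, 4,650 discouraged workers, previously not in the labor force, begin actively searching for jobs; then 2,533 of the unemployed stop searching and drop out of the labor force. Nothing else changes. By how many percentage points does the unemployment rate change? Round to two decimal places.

Initially, labor force = 45,605 + 1,827 = 47,432, so u = 1,827/47,432 = 3.85%.
After the first change, unemployed and labor force both rise by 4,650 → E = 45,605, U = 6,477, labor force = 52,082.
After the second change, unemployed and labor force both fall by 2,533 → E = 45,605, U = 3,944, labor force = 49,549.
New unemployment rate = 3,944 / 49,549 = 7.96%.
Change = 7.96% − 3.85% = +4.11 percentage points.

The unemployment rate changes by +4.11 percentage points.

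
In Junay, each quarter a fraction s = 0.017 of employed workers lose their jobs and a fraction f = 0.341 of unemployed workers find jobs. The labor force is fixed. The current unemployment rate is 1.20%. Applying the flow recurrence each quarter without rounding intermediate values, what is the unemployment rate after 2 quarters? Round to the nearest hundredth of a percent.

With a fixed labor force, u_{t+1} = u_t + s·(1−u_t) − f·u_t = u_t·(1−s−f) + s.
Here 1−s−f = 0.642 and s = 0.017.
u_1 = 0.012000 × 0.642 + 0.017 = 0.024704.
u_2 = 0.024704 × 0.642 + 0.017 = 0.032860.

Unemployment rate after two quarters ≈ 3.29%.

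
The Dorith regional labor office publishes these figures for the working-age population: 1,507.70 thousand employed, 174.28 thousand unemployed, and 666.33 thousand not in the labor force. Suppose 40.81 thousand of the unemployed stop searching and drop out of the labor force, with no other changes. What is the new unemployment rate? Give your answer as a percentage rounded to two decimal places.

Initially, labor force = 1,507.70 + 174.28 = 1,681.98 thousand, so u = 174.28/1,681.98 = 10.36%.
After the change, unemployed and labor force both fall by 40.81 → E = 1,507.70, U = 133.47, labor force = 1,641.17 thousand.
New unemployment rate = 133.47 / 1,641.17 = 8.13%.

New unemployment rate ≈ 8.13%.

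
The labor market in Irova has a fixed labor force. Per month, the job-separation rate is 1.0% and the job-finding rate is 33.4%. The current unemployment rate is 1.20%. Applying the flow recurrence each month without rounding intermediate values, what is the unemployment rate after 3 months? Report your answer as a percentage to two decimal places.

Unemployment rate after three months ≈ 2.43%.

With a fixed labor force, u_{t+1} = u_t + s·(1−u_t) − f·u_t = u_t·(1−s−f) + s.
Here 1−s−f = 0.656 and s = 0.010.
u_1 = 0.012000 × 0.656 + 0.010 = 0.017872.
u_2 = 0.017872 × 0.656 + 0.010 = 0.021724.
u_3 = 0.021724 × 0.656 + 0.010 = 0.024251.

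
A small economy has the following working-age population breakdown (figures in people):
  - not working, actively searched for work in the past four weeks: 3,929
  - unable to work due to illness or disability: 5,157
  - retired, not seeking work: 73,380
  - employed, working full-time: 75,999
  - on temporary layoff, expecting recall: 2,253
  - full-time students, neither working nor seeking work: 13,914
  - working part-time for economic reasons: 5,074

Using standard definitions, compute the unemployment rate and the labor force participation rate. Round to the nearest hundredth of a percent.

Employed = 75,999 + 5,074 = 81,073 (anyone who worked, including part-time for economic reasons, counts as employed).
Unemployed = 3,929 + 2,253 = 6,182 (jobless and actively searching, or on temporary layoff).
Labor force = 81,073 + 6,182 = 87,255.
Not in labor force = 5,157 + 73,380 + 13,914 = 92,451 (those not working and not actively searching are outside the labor force).
Civilian working-age population = 87,255 + 92,451 = 179,706.
Unemployment rate = 6,182 / 87,255 = 7.08%.
Labor force participation rate = 87,255 / 179,706 = 48.55%.

Unemployment rate ≈ 7.08%; labor force participation rate ≈ 48.55%.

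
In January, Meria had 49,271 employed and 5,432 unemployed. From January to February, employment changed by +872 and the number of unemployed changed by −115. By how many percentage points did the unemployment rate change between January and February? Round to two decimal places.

January: labor force = 49,271 + 5,432 = 54,703; u = 5,432/54,703 = 9.93%.
February: labor force = 50,143 + 5,317 = 55,460; u = 5,317/55,460 = 9.59%.
Change = 9.59% − 9.93% = −0.34 pp.

The unemployment rate changed by −0.34 percentage points.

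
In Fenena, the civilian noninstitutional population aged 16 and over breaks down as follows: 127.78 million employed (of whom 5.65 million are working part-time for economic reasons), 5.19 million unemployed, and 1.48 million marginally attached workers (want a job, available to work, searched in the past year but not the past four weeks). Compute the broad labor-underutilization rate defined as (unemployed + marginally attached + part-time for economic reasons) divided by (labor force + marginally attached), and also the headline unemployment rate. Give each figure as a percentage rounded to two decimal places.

Labor force = 127.78 + 5.19 = 132.97 million.
Numerator = 5.19 + 1.48 + 5.65 = 12.32 million.
Denominator = 132.97 + 1.48 = 134.45 million.
Broad rate = 12.32 / 134.45 = 9.16%.
Headline unemployment rate = 5.19 / 132.97 = 3.90%.

Broad underutilization rate ≈ 9.16%; headline unemployment rate ≈ 3.90%.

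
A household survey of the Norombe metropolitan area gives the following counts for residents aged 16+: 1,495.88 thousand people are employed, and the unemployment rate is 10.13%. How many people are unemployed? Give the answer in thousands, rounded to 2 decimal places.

About 168.61 thousand are unemployed.

Let U be the number unemployed. The labor force is E + U, and U/(E+U) = 0.1013.
So U = 0.1013 × 1,495.88 / (1 − 0.1013) = 151.5326 / 0.8987 ≈ 168.61 thousand.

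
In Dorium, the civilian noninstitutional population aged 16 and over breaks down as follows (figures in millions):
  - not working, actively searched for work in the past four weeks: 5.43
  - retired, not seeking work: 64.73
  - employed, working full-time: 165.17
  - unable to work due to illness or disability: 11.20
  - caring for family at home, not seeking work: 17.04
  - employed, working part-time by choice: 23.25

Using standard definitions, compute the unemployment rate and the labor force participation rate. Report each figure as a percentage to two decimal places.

Unemployment rate ≈ 2.80%; labor force participation rate ≈ 67.59%.

Employed = 165.17 + 23.25 = 188.42 million.
Unemployed = 5.43 million.
Labor force = 188.42 + 5.43 = 193.85 million.
Not in labor force = 64.73 + 11.20 + 17.04 = 92.97 million (those not working and not actively searching are outside the labor force).
Civilian working-age population = 193.85 + 92.97 = 286.82 million.
Unemployment rate = 5.43 / 193.85 = 2.80%.
Labor force participation rate = 193.85 / 286.82 = 67.59%.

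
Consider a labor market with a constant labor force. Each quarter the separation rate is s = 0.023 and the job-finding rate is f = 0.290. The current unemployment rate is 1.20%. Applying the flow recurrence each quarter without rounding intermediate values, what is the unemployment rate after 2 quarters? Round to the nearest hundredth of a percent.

Unemployment rate after two quarters ≈ 4.45%.

With a fixed labor force, u_{t+1} = u_t + s·(1−u_t) − f·u_t = u_t·(1−s−f) + s.
Here 1−s−f = 0.687 and s = 0.023.
u_1 = 0.012000 × 0.687 + 0.023 = 0.031244.
u_2 = 0.031244 × 0.687 + 0.023 = 0.044465.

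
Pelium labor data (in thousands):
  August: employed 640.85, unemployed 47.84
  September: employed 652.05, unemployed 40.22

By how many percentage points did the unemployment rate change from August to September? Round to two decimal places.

August: labor force = 640.85 + 47.84 = 688.69; u = 47.84/688.69 = 6.95%.
September: labor force = 652.05 + 40.22 = 692.27; u = 40.22/692.27 = 5.81%.
Change = 5.81% − 6.95% = −1.14 pp.

The unemployment rate changed by −1.14 percentage points.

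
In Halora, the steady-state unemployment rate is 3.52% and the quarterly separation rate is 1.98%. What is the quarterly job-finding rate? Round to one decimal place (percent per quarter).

Job-finding rate ≈ 54.3% per quarter.

From u* = s/(s+f): f = s·(1−u)/u.
f = 1.98 × (1 − 0.0352) / 0.0352 = 1.9103 / 0.0352 ≈ 54.3% per quarter.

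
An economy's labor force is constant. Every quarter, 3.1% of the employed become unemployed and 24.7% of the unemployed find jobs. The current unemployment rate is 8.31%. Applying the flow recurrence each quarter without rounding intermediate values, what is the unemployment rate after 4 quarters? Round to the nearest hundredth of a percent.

Unemployment rate after four quarters ≈ 10.38%.

With a fixed labor force, u_{t+1} = u_t + s·(1−u_t) − f·u_t = u_t·(1−s−f) + s.
Here 1−s−f = 0.722 and s = 0.031.
u_1 = 0.083100 × 0.722 + 0.031 = 0.090998.
u_2 = 0.090998 × 0.722 + 0.031 = 0.096701.
u_3 = 0.096701 × 0.722 + 0.031 = 0.100818.
u_4 = 0.100818 × 0.722 + 0.031 = 0.103791.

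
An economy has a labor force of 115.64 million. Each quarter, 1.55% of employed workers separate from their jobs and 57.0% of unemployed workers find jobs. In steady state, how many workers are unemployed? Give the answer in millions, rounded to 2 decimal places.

About 3.06 million are unemployed in steady state.

Steady-state unemployment rate u* = s/(s+f) = 1.55/(1.55+57.0) = 0.026473.
Unemployed = u* × labor force = 0.026473 × 115.64 ≈ 3.06 million.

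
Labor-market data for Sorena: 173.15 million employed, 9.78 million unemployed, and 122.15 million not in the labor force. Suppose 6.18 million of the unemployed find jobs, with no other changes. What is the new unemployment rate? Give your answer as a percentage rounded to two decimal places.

Initially, labor force = 173.15 + 9.78 = 182.93 million, so u = 9.78/182.93 = 5.35%.
After the change, unemployed falls and employed rises by 6.18; labor force unchanged → E = 179.33, U = 3.60, labor force = 182.93 million.
New unemployment rate = 3.60 / 182.93 = 1.97%.

New unemployment rate ≈ 1.97%.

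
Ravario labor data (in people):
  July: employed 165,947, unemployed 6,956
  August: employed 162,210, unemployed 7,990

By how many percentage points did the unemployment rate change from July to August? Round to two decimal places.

July: labor force = 165,947 + 6,956 = 172,903; u = 6,956/172,903 = 4.02%.
August: labor force = 162,210 + 7,990 = 170,200; u = 7,990/170,200 = 4.69%.
Change = 4.69% − 4.02% = +0.67 pp.

The unemployment rate changed by +0.67 percentage points.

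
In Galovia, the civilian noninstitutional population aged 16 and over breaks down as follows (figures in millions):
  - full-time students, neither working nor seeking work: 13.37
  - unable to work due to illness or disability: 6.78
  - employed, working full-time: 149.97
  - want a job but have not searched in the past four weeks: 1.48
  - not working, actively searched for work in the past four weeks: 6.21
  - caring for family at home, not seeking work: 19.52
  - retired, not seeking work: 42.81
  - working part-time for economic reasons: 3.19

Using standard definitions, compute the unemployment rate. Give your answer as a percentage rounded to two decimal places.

Employed = 149.97 + 3.19 = 153.16 million (anyone who worked, including part-time for economic reasons, counts as employed).
Unemployed = 6.21 million.
Labor force = 153.16 + 6.21 = 159.37 million.
Unemployment rate = 6.21 / 159.37 = 3.90%.

Unemployment rate ≈ 3.90%.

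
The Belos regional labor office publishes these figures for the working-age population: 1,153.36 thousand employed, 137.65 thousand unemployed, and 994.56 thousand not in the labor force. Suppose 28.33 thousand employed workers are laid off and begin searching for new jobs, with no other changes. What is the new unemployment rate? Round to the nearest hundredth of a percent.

New unemployment rate ≈ 12.86%.

Initially, labor force = 1,153.36 + 137.65 = 1,291.01 thousand, so u = 137.65/1,291.01 = 10.66%.
After the change, employed falls and unemployed rises by 28.33; labor force unchanged → E = 1,125.03, U = 165.98, labor force = 1,291.01 thousand.
New unemployment rate = 165.98 / 1,291.01 = 12.86%.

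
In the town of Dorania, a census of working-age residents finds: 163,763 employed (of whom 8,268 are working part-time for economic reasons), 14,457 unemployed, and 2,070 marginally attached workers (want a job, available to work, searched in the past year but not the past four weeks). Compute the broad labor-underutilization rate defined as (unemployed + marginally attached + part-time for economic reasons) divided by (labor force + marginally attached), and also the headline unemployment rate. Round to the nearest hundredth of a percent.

Broad underutilization rate ≈ 13.75%; headline unemployment rate ≈ 8.11%.

Labor force = 163,763 + 14,457 = 178,220.
Numerator = 14,457 + 2,070 + 8,268 = 24,795.
Denominator = 178,220 + 2,070 = 180,290.
Broad rate = 24,795 / 180,290 = 13.75%.
Headline unemployment rate = 14,457 / 178,220 = 8.11%.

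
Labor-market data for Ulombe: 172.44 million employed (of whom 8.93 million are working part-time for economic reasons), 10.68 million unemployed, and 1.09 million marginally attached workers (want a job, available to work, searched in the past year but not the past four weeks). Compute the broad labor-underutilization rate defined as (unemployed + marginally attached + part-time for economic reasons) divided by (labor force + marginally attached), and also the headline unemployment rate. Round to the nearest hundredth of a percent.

Labor force = 172.44 + 10.68 = 183.12 million.
Numerator = 10.68 + 1.09 + 8.93 = 20.70 million.
Denominator = 183.12 + 1.09 = 184.21 million.
Broad rate = 20.70 / 184.21 = 11.24%.
Headline unemployment rate = 10.68 / 183.12 = 5.83%.

Broad underutilization rate ≈ 11.24%; headline unemployment rate ≈ 5.83%.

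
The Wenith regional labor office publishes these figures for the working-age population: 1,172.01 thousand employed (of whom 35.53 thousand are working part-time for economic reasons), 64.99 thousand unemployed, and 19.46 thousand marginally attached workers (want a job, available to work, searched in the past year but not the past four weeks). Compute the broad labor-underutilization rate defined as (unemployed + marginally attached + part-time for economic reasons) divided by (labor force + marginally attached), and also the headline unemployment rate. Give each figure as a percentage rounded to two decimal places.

Broad underutilization rate ≈ 9.55%; headline unemployment rate ≈ 5.25%.

Labor force = 1,172.01 + 64.99 = 1,237.00 thousand.
Numerator = 64.99 + 19.46 + 35.53 = 119.98 thousand.
Denominator = 1,237.00 + 19.46 = 1,256.46 thousand.
Broad rate = 119.98 / 1,256.46 = 9.55%.
Headline unemployment rate = 64.99 / 1,237.00 = 5.25%.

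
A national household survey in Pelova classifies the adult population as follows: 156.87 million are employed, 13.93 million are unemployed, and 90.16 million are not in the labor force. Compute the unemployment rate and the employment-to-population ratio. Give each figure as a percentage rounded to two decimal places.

Unemployment rate ≈ 8.16%; employment-population ratio ≈ 60.11%.

Labor force = employed + unemployed = 156.87 + 13.93 = 170.80 million.
Working-age population = 170.80 + 90.16 = 260.96 million.
Unemployment rate = 13.93 / 170.80 = 8.16%.
Employment-population ratio = 156.87 / 260.96 = 60.11%.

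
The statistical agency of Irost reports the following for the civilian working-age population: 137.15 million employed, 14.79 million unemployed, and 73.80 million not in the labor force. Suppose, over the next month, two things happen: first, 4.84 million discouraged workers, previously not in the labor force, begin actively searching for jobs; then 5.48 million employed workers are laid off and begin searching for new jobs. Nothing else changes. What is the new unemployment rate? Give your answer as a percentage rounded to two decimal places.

New unemployment rate ≈ 16.02%.

Initially, labor force = 137.15 + 14.79 = 151.94 million, so u = 14.79/151.94 = 9.73%.
After the first change, unemployed and labor force both rise by 4.84 → E = 137.15, U = 19.63, labor force = 156.78 million.
After the second change, employed falls and unemployed rises by 5.48; labor force unchanged → E = 131.67, U = 25.11, labor force = 156.78 million.
New unemployment rate = 25.11 / 156.78 = 16.02%.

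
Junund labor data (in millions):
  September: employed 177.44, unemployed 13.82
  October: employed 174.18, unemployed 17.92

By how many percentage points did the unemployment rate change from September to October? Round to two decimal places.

September: labor force = 177.44 + 13.82 = 191.26; u = 13.82/191.26 = 7.23%.
October: labor force = 174.18 + 17.92 = 192.10; u = 17.92/192.10 = 9.33%.
Change = 9.33% − 7.23% = +2.10 pp.

The unemployment rate changed by +2.10 percentage points.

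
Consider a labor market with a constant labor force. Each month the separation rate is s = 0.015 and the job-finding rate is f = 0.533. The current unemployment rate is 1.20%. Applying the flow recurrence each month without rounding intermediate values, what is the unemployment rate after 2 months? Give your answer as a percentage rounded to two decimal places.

Unemployment rate after two months ≈ 2.42%.

With a fixed labor force, u_{t+1} = u_t + s·(1−u_t) − f·u_t = u_t·(1−s−f) + s.
Here 1−s−f = 0.452 and s = 0.015.
u_1 = 0.012000 × 0.452 + 0.015 = 0.020424.
u_2 = 0.020424 × 0.452 + 0.015 = 0.024232.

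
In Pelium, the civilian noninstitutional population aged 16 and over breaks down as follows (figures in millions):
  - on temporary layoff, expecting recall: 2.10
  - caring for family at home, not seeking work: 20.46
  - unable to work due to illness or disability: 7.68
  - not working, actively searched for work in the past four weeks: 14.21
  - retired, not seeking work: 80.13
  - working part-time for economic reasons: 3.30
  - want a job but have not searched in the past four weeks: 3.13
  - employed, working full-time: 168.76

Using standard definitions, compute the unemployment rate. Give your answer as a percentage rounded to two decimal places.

Unemployment rate ≈ 8.66%.

Employed = 3.30 + 168.76 = 172.06 million (anyone who worked, including part-time for economic reasons, counts as employed).
Unemployed = 2.10 + 14.21 = 16.31 million (jobless and actively searching, or on temporary layoff).
Labor force = 172.06 + 16.31 = 188.37 million.
Unemployment rate = 16.31 / 188.37 = 8.66%.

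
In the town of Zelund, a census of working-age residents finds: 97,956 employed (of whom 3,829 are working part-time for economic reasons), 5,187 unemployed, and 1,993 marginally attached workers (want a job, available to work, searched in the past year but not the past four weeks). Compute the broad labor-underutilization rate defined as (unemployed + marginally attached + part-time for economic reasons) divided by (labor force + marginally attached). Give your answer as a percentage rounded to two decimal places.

Broad underutilization rate ≈ 10.47%.

Labor force = 97,956 + 5,187 = 103,143.
Numerator = 5,187 + 1,993 + 3,829 = 11,009.
Denominator = 103,143 + 1,993 = 105,136.
Broad rate = 11,009 / 105,136 = 10.47%.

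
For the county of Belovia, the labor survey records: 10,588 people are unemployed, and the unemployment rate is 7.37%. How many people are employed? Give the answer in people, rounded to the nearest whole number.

Labor force = U / u = 10,588 / 0.0737 ≈ 143,664.
Employed = labor force − unemployed = 143,664 − 10,588 = 133,076.

About 133,076 are employed.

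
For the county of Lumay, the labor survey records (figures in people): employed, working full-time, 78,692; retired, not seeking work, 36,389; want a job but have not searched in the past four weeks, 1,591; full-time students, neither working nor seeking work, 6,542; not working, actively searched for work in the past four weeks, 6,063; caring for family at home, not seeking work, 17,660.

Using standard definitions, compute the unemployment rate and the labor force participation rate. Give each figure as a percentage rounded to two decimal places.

Unemployment rate ≈ 7.15%; labor force participation rate ≈ 57.68%.

Employed = 78,692.
Unemployed = 6,063.
Labor force = 78,692 + 6,063 = 84,755.
Not in labor force = 36,389 + 1,591 + 6,542 + 17,660 = 62,182 (those not working and not actively searching are outside the labor force — including those who want a job but have given up searching).
Civilian working-age population = 84,755 + 62,182 = 146,937.
Unemployment rate = 6,063 / 84,755 = 7.15%.
Labor force participation rate = 84,755 / 146,937 = 57.68%.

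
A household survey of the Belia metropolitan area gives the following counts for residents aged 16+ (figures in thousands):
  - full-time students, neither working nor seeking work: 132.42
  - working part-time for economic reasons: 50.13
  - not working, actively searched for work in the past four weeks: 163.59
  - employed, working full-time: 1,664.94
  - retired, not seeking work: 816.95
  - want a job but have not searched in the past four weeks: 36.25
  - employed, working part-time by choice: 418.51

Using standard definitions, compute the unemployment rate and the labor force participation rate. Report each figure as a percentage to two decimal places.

Employed = 50.13 + 1,664.94 + 418.51 = 2,133.58 thousand (anyone who worked, including part-time for economic reasons, counts as employed).
Unemployed = 163.59 thousand.
Labor force = 2,133.58 + 163.59 = 2,297.17 thousand.
Not in labor force = 132.42 + 816.95 + 36.25 = 985.62 thousand (those not working and not actively searching are outside the labor force — including those who want a job but have given up searching).
Civilian working-age population = 2,297.17 + 985.62 = 3,282.79 thousand.
Unemployment rate = 163.59 / 2,297.17 = 7.12%.
Labor force participation rate = 2,297.17 / 3,282.79 = 69.98%.

Unemployment rate ≈ 7.12%; labor force participation rate ≈ 69.98%.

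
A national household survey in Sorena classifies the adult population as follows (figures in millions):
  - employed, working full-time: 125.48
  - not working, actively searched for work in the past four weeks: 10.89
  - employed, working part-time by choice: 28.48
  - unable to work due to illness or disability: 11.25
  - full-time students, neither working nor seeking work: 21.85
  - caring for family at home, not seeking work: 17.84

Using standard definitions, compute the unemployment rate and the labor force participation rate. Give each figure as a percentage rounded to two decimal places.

Employed = 125.48 + 28.48 = 153.96 million.
Unemployed = 10.89 million.
Labor force = 153.96 + 10.89 = 164.85 million.
Not in labor force = 11.25 + 21.85 + 17.84 = 50.94 million (those not working and not actively searching are outside the labor force).
Civilian working-age population = 164.85 + 50.94 = 215.79 million.
Unemployment rate = 10.89 / 164.85 = 6.61%.
Labor force participation rate = 164.85 / 215.79 = 76.39%.

Unemployment rate ≈ 6.61%; labor force participation rate ≈ 76.39%.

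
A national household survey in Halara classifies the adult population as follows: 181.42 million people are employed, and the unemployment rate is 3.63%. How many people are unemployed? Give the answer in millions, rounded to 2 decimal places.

Let U be the number unemployed. The labor force is E + U, and U/(E+U) = 0.0363.
So U = 0.0363 × 181.42 / (1 − 0.0363) = 6.5855 / 0.9637 ≈ 6.83 million.

About 6.83 million are unemployed.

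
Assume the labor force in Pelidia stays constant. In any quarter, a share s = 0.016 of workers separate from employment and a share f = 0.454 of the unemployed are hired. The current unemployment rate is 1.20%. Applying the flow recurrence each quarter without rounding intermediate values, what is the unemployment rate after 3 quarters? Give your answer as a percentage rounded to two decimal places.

Unemployment rate after three quarters ≈ 3.08%.

With a fixed labor force, u_{t+1} = u_t + s·(1−u_t) − f·u_t = u_t·(1−s−f) + s.
Here 1−s−f = 0.530 and s = 0.016.
u_1 = 0.012000 × 0.530 + 0.016 = 0.022360.
u_2 = 0.022360 × 0.530 + 0.016 = 0.027851.
u_3 = 0.027851 × 0.530 + 0.016 = 0.030761.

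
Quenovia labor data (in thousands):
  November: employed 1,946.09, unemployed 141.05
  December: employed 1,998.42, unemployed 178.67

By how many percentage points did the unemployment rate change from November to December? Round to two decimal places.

November: labor force = 1,946.09 + 141.05 = 2,087.14; u = 141.05/2,087.14 = 6.76%.
December: labor force = 1,998.42 + 178.67 = 2,177.09; u = 178.67/2,177.09 = 8.21%.
Change = 8.21% − 6.76% = +1.45 pp.

The unemployment rate changed by +1.45 percentage points.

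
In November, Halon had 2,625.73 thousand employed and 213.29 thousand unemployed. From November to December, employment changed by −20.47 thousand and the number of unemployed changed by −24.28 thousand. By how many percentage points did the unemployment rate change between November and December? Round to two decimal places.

November: labor force = 2,625.73 + 213.29 = 2,839.02; u = 213.29/2,839.02 = 7.51%.
December: labor force = 2,605.26 + 189.01 = 2,794.27; u = 189.01/2,794.27 = 6.76%.
Change = 6.76% − 7.51% = −0.75 pp.

The unemployment rate changed by −0.75 percentage points.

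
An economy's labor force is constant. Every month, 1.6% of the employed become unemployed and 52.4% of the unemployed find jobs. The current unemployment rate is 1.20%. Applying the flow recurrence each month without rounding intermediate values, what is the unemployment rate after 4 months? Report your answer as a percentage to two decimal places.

Unemployment rate after four months ≈ 2.88%.

With a fixed labor force, u_{t+1} = u_t + s·(1−u_t) − f·u_t = u_t·(1−s−f) + s.
Here 1−s−f = 0.460 and s = 0.016.
u_1 = 0.012000 × 0.460 + 0.016 = 0.021520.
u_2 = 0.021520 × 0.460 + 0.016 = 0.025899.
u_3 = 0.025899 × 0.460 + 0.016 = 0.027914.
u_4 = 0.027914 × 0.460 + 0.016 = 0.028840.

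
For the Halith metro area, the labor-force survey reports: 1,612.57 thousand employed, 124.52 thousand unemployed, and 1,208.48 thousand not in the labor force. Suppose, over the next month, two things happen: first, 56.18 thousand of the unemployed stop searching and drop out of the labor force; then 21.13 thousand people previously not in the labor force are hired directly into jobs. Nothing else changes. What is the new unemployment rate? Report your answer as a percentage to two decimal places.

New unemployment rate ≈ 4.02%.

Initially, labor force = 1,612.57 + 124.52 = 1,737.09 thousand, so u = 124.52/1,737.09 = 7.17%.
After the first change, unemployed and labor force both fall by 56.18 → E = 1,612.57, U = 68.34, labor force = 1,680.91 thousand.
After the second change, employed and labor force both rise by 21.13; unemployed unchanged → E = 1,633.70, U = 68.34, labor force = 1,702.04 thousand.
New unemployment rate = 68.34 / 1,702.04 = 4.02%.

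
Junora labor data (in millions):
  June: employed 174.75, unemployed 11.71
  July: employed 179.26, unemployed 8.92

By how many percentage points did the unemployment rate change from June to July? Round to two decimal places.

June: labor force = 174.75 + 11.71 = 186.46; u = 11.71/186.46 = 6.28%.
July: labor force = 179.26 + 8.92 = 188.18; u = 8.92/188.18 = 4.74%.
Change = 4.74% − 6.28% = −1.54 pp.

The unemployment rate changed by −1.54 percentage points.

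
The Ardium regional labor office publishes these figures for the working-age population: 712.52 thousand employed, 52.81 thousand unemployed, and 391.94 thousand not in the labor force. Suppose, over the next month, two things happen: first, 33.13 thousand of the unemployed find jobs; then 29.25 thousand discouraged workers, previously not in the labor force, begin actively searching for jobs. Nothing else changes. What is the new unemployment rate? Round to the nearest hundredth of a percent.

Initially, labor force = 712.52 + 52.81 = 765.33 thousand, so u = 52.81/765.33 = 6.90%.
After the first change, unemployed falls and employed rises by 33.13; labor force unchanged → E = 745.65, U = 19.68, labor force = 765.33 thousand.
After the second change, unemployed and labor force both rise by 29.25 → E = 745.65, U = 48.93, labor force = 794.58 thousand.
New unemployment rate = 48.93 / 794.58 = 6.16%.

New unemployment rate ≈ 6.16%.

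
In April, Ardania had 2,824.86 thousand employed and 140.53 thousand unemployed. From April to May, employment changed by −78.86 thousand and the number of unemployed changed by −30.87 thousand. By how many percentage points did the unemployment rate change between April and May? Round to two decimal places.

April: labor force = 2,824.86 + 140.53 = 2,965.39; u = 140.53/2,965.39 = 4.74%.
May: labor force = 2,746.00 + 109.66 = 2,855.66; u = 109.66/2,855.66 = 3.84%.
Change = 3.84% − 4.74% = −0.90 pp.

The unemployment rate changed by −0.90 percentage points.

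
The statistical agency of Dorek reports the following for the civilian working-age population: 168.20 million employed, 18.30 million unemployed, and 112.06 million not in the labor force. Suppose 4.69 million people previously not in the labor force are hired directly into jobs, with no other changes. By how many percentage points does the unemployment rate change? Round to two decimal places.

The unemployment rate changes by −0.24 percentage points.

Initially, labor force = 168.20 + 18.30 = 186.50 million, so u = 18.30/186.50 = 9.81%.
After the change, employed and labor force both rise by 4.69; unemployed unchanged → E = 172.89, U = 18.30, labor force = 191.19 million.
New unemployment rate = 18.30 / 191.19 = 9.57%.
Change = 9.57% − 9.81% = −0.24 percentage points.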